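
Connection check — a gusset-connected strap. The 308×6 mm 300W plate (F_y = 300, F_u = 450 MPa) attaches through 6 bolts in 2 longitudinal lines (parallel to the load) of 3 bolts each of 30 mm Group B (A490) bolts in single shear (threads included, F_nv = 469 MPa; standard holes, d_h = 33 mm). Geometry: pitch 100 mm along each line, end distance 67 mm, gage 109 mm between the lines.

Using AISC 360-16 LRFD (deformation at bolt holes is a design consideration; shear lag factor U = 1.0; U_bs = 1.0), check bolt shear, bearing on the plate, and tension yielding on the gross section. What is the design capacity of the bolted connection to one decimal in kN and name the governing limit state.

Bolt shear: A_b = π(30)²/4 = 706.86 mm². φR_n = 0.75 × 469 × 706.86 × 6 × 1 = 1491.8 kN.
Bearing (6 mm plate, F_u = 450 MPa): end bolts L_c = 67 − 33/2 = 50.5, R_n = min(1.2×50.5×6×450, 2.4×30×6×450) = 163.62 kN/bolt; interior L_c = 100 − 33 = 67, R_n = 194.4 kN/bolt. φR_n = 0.75 × (2×163.62 + 4×194.4) = 828.6 kN.
Tension yield (gross): A_g = 308×6 = 1848 mm². φR_n = 0.90 × 300 × 1848 = 499.0 kN.
Governing: min(1491.8, 828.6, 499.0) = 499.0 kN → gross-section yield.

499.0 kN (gross-section yield governs)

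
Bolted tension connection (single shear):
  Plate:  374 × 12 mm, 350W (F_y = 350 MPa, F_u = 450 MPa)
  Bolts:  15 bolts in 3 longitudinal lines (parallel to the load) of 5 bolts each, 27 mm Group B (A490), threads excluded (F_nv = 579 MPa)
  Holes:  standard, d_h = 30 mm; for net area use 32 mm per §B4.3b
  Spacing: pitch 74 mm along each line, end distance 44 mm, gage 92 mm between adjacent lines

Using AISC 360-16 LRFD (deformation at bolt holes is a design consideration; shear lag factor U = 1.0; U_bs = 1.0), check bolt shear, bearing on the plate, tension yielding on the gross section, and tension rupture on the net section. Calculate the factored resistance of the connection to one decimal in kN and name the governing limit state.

1125.9 kN (net-section rupture governs)

Bolt shear: A_b = π(27)²/4 = 572.56 mm². φR_n = 0.75 × 579 × 572.56 × 15 × 1 = 3729.5 kN.
Bearing (12 mm plate, F_u = 450 MPa): end bolts L_c = 44 − 30/2 = 29, R_n = min(1.2×29×12×450, 2.4×27×12×450) = 187.92 kN/bolt; interior L_c = 74 − 30 = 44, R_n = 285.12 kN/bolt. φR_n = 0.75 × (3×187.92 + 12×285.12) = 2988.9 kN.
Tension yield (gross): A_g = 374×12 = 4488 mm². φR_n = 0.90 × 350 × 4488 = 1413.7 kN.
Tension rupture (net): A_n = (374 − 3×32)×12 = 3336 mm² (U = 1.0, A_e = A_n). φR_n = 0.75 × 450 × 3336 = 1125.9 kN.
Governing: min(3729.5, 2988.9, 1413.7, 1125.9) = 1125.9 kN → net-section rupture.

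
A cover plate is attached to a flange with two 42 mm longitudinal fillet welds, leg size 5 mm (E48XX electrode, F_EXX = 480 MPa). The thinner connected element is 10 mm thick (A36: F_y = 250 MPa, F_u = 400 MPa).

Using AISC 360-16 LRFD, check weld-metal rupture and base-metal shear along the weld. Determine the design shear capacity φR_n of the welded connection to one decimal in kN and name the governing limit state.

64.1 kN (weld metal governs)

Weld metal: throat = 0.707×5 = 3.535 mm, L = 2×42 = 84 mm. φR_n = 0.75 × 0.6 × 480 × 3.535 × 84 = 64.1 kN.
Base metal shear (10 mm plate): yield φR_n = 1.0×0.6×250×10×84 = 126.0 kN; rupture φR_n = 0.75×0.6×400×10×84 = 151.2 kN; take 126.0 kN (yield).
Governing: min(64.1, 126.0) = 64.1 kN → weld metal.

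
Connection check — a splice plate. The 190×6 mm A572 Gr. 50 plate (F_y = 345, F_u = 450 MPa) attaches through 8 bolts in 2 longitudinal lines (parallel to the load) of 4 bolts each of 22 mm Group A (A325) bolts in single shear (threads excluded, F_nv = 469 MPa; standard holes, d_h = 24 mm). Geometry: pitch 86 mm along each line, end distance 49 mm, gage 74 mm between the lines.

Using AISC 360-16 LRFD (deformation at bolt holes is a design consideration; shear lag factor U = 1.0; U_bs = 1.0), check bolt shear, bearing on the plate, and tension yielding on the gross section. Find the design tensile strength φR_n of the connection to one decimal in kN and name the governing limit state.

354.0 kN (gross-section yield governs)

Bolt shear: A_b = π(22)²/4 = 380.13 mm². φR_n = 0.75 × 469 × 380.13 × 8 × 1 = 1069.7 kN.
Bearing (6 mm plate, F_u = 450 MPa): end bolts L_c = 49 − 24/2 = 37, R_n = min(1.2×37×6×450, 2.4×22×6×450) = 119.88 kN/bolt; interior L_c = 86 − 24 = 62, R_n = 142.56 kN/bolt. φR_n = 0.75 × (2×119.88 + 6×142.56) = 821.3 kN.
Tension yield (gross): A_g = 190×6 = 1140 mm². φR_n = 0.90 × 345 × 1140 = 354.0 kN.
Governing: min(1069.7, 821.3, 354.0) = 354.0 kN → gross-section yield.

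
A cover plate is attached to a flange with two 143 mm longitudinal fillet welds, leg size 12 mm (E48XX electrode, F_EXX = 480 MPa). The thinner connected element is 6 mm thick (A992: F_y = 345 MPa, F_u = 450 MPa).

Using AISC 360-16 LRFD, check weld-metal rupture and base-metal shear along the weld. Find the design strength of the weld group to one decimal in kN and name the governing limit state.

Weld metal: throat = 0.707×12 = 8.484 mm, L = 2×143 = 286 mm. φR_n = 0.75 × 0.6 × 480 × 8.484 × 286 = 524.1 kN.
Base metal shear (6 mm plate): yield φR_n = 1.0×0.6×345×6×286 = 355.2 kN; rupture φR_n = 0.75×0.6×450×6×286 = 347.5 kN; take 347.5 kN (rupture).
Governing: min(524.1, 347.5) = 347.5 kN → base-metal shear.

347.5 kN (base-metal shear governs)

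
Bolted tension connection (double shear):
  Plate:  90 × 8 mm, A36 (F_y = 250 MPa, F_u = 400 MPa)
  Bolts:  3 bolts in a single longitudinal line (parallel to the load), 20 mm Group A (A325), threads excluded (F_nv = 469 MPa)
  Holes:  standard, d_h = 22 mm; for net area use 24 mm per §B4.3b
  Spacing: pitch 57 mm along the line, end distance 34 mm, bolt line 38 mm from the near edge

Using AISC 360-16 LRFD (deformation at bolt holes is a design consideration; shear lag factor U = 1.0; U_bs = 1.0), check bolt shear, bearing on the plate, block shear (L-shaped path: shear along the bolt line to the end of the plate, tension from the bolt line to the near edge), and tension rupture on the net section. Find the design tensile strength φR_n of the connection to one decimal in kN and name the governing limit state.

Bolt shear: A_b = π(20)²/4 = 314.16 mm². φR_n = 0.75 × 469 × 314.16 × 3 × 2 = 663.0 kN.
Bearing (8 mm plate, F_u = 400 MPa): end bolts L_c = 34 − 22/2 = 23, R_n = min(1.2×23×8×400, 2.4×20×8×400) = 88.32 kN/bolt; interior L_c = 57 − 22 = 35, R_n = 134.4 kN/bolt. φR_n = 0.75 × (1×88.32 + 2×134.4) = 267.8 kN.
Block shear: shear path 1×[34+2×57] = 1×148 mm, A_gv = 1184, A_nv = 1×(148 − 2.5×24)×8 = 704 mm²; tension to near edge: (38 − 0.5×24)×8 = 208 mm². R_n = min(0.6×400×704, 0.6×250×1184) + 1.0×400×208 = min(168.96, 177.6) + 83.2 = 252.16 kN. φR_n = 0.75 × 252.16 = 189.1 kN.
Tension rupture (net): A_n = (90 − 1×24)×8 = 528 mm² (U = 1.0, A_e = A_n). φR_n = 0.75 × 400 × 528 = 158.4 kN.
Governing: min(663.0, 267.8, 189.1, 158.4) = 158.4 kN → net-section rupture.

158.4 kN (net-section rupture governs)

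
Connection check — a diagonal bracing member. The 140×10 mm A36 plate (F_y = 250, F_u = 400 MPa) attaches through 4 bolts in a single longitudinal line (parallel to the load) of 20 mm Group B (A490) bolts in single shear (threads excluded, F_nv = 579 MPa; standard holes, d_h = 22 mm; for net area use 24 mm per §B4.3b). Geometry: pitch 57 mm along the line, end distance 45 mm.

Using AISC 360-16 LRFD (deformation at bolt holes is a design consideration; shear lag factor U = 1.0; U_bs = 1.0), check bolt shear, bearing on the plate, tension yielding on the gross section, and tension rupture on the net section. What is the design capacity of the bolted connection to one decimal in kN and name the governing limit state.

Bolt shear: A_b = π(20)²/4 = 314.16 mm². φR_n = 0.75 × 579 × 314.16 × 4 × 1 = 545.7 kN.
Bearing (10 mm plate, F_u = 400 MPa): end bolts L_c = 45 − 22/2 = 34, R_n = min(1.2×34×10×400, 2.4×20×10×400) = 163.2 kN/bolt; interior L_c = 57 − 22 = 35, R_n = 168 kN/bolt. φR_n = 0.75 × (1×163.2 + 3×168) = 500.4 kN.
Tension yield (gross): A_g = 140×10 = 1400 mm². φR_n = 0.90 × 250 × 1400 = 315.0 kN.
Tension rupture (net): A_n = (140 − 1×24)×10 = 1160 mm² (U = 1.0, A_e = A_n). φR_n = 0.75 × 400 × 1160 = 348.0 kN.
Governing: min(545.7, 500.4, 315.0, 348.0) = 315.0 kN → gross-section yield.

315.0 kN (gross-section yield governs)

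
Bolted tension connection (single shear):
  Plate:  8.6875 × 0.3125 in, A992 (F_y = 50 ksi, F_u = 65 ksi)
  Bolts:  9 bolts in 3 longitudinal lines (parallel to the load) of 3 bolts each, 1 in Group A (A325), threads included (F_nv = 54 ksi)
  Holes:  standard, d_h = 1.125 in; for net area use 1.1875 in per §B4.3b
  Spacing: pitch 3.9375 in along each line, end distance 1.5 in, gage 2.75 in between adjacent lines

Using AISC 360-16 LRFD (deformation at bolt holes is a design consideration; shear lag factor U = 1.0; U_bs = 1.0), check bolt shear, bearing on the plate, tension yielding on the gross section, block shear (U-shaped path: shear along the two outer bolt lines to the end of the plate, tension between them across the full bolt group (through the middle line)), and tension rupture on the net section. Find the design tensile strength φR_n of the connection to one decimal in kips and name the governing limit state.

78.1 kips (net-section rupture governs)

Bolt shear: A_b = π(1)²/4 = 0.7854 in². φR_n = 0.75 × 54 × 0.7854 × 9 × 1 = 286.3 kips.
Bearing (0.3125 in plate, F_u = 65 ksi): end bolts L_c = 1.5 − 1.125/2 = 0.9375, R_n = min(1.2×0.9375×0.3125×65, 2.4×1×0.3125×65) = 22.852 kips/bolt; interior L_c = 3.9375 − 1.125 = 2.8125, R_n = 48.75 kips/bolt. φR_n = 0.75 × (3×22.852 + 6×48.75) = 270.8 kips.
Tension yield (gross): A_g = 8.6875×0.3125 = 2.7148 in². φR_n = 0.90 × 50 × 2.7148 = 122.2 kips.
Block shear: shear path 2×[1.5+2×3.9375] = 2×9.375 in, A_gv = 5.8594, A_nv = 2×(9.375 − 2.5×1.1875)×0.3125 = 4.0039 in²; tension across gage: (5.5 − 2×1.1875)×0.3125 = 0.97656 in². R_n = min(0.6×65×4.0039, 0.6×50×5.8594) + 1.0×65×0.97656 = min(156.15, 175.78) + 63.476 = 219.63 kips. φR_n = 0.75 × 219.63 = 164.7 kips.
Tension rupture (net): A_n = (8.6875 − 3×1.1875)×0.3125 = 1.6016 in² (U = 1.0, A_e = A_n). φR_n = 0.75 × 65 × 1.6016 = 78.1 kips.
Governing: min(286.3, 270.8, 122.2, 164.7, 78.1) = 78.1 kips → net-section rupture.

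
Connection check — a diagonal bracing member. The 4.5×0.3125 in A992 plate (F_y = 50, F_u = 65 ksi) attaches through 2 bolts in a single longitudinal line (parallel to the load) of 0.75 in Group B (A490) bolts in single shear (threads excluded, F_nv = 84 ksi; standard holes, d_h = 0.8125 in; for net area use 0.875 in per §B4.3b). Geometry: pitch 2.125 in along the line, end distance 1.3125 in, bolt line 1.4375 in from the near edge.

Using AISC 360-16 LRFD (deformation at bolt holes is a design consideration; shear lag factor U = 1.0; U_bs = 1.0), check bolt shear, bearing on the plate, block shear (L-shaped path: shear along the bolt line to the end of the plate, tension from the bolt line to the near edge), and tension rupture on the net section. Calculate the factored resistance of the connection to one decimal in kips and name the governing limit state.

Bolt shear: A_b = π(0.75)²/4 = 0.44179 in². φR_n = 0.75 × 84 × 0.44179 × 2 × 1 = 55.7 kips.
Bearing (0.3125 in plate, F_u = 65 ksi): end bolts L_c = 1.3125 − 0.8125/2 = 0.90625, R_n = min(1.2×0.90625×0.3125×65, 2.4×0.75×0.3125×65) = 22.09 kips/bolt; interior L_c = 2.125 − 0.8125 = 1.3125, R_n = 31.992 kips/bolt. φR_n = 0.75 × (1×22.09 + 1×31.992) = 40.6 kips.
Block shear: shear path 1×[1.3125+1×2.125] = 1×3.4375 in, A_gv = 1.0742, A_nv = 1×(3.4375 − 1.5×0.875)×0.3125 = 0.66406 in²; tension to near edge: (1.4375 − 0.5×0.875)×0.3125 = 0.3125 in². R_n = min(0.6×65×0.66406, 0.6×50×1.0742) + 1.0×65×0.3125 = min(25.898, 32.226) + 20.313 = 46.211 kips. φR_n = 0.75 × 46.211 = 34.7 kips.
Tension rupture (net): A_n = (4.5 − 1×0.875)×0.3125 = 1.1328 in² (U = 1.0, A_e = A_n). φR_n = 0.75 × 65 × 1.1328 = 55.2 kips.
Governing: min(55.7, 40.6, 34.7, 55.2) = 34.7 kips → block shear.

34.7 kips (block shear governs)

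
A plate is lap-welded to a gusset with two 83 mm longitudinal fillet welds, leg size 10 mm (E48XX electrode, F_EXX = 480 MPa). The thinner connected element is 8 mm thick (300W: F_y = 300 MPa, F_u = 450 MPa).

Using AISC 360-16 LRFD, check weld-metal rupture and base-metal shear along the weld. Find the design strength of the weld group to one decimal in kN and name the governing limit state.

Weld metal: throat = 0.707×10 = 7.07 mm, L = 2×83 = 166 mm. φR_n = 0.75 × 0.6 × 480 × 7.07 × 166 = 253.5 kN.
Base metal shear (8 mm plate): yield φR_n = 1.0×0.6×300×8×166 = 239.0 kN; rupture φR_n = 0.75×0.6×450×8×166 = 268.9 kN; take 239.0 kN (yield).
Governing: min(253.5, 239.0) = 239.0 kN → base-metal shear.

239.0 kN (base-metal shear governs)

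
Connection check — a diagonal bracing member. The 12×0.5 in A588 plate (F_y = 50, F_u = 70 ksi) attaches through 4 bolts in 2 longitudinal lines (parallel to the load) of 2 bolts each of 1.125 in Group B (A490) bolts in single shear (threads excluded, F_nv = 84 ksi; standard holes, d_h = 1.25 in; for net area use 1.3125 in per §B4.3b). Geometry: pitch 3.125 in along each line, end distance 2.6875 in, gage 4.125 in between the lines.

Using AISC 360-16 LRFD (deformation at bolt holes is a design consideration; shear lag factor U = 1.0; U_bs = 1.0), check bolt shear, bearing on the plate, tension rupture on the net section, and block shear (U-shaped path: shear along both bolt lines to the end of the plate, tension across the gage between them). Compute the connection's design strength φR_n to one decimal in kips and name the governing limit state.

Bolt shear: A_b = π(1.125)²/4 = 0.99402 in². φR_n = 0.75 × 84 × 0.99402 × 4 × 1 = 250.5 kips.
Bearing (0.5 in plate, F_u = 70 ksi): end bolts L_c = 2.6875 − 1.25/2 = 2.0625, R_n = min(1.2×2.0625×0.5×70, 2.4×1.125×0.5×70) = 86.625 kips/bolt; interior L_c = 3.125 − 1.25 = 1.875, R_n = 78.75 kips/bolt. φR_n = 0.75 × (2×86.625 + 2×78.75) = 248.1 kips.
Tension rupture (net): A_n = (12 − 2×1.3125)×0.5 = 4.6875 in² (U = 1.0, A_e = A_n). φR_n = 0.75 × 70 × 4.6875 = 246.1 kips.
Block shear: shear path 2×[2.6875+1×3.125] = 2×5.8125 in, A_gv = 5.8125, A_nv = 2×(5.8125 − 1.5×1.3125)×0.5 = 3.8438 in²; tension across gage: (4.125 − 1×1.3125)×0.5 = 1.4063 in². R_n = min(0.6×70×3.8438, 0.6×50×5.8125) + 1.0×70×1.4063 = min(161.44, 174.38) + 98.441 = 259.88 kips. φR_n = 0.75 × 259.88 = 194.9 kips.
Governing: min(250.5, 248.1, 246.1, 194.9) = 194.9 kips → block shear.

194.9 kips (block shear governs)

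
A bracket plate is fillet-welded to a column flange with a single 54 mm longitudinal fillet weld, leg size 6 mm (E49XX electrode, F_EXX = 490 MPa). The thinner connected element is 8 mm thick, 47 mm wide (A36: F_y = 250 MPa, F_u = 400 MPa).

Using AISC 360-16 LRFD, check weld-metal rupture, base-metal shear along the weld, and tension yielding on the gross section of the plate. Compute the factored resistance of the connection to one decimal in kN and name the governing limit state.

50.5 kN (weld metal governs)

Weld metal: throat = 0.707×6 = 4.242 mm, L = 54 mm. φR_n = 0.75 × 0.6 × 490 × 4.242 × 54 = 50.5 kN.
Base metal shear (8 mm plate): yield φR_n = 1.0×0.6×250×8×54 = 64.8 kN; rupture φR_n = 0.75×0.6×400×8×54 = 77.8 kN; take 64.8 kN (yield).
Tension yield (gross): A_g = 47×8 = 376 mm². φR_n = 0.90 × 250 × 376 = 84.6 kN.
Governing: min(50.5, 64.8, 84.6) = 50.5 kN → weld metal.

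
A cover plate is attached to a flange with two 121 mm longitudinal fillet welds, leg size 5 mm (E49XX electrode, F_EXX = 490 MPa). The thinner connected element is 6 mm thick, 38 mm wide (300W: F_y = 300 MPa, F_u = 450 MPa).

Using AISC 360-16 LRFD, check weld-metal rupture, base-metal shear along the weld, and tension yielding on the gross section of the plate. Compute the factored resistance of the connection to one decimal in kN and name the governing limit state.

Weld metal: throat = 0.707×5 = 3.535 mm, L = 2×121 = 242 mm. φR_n = 0.75 × 0.6 × 490 × 3.535 × 242 = 188.6 kN.
Base metal shear (6 mm plate): yield φR_n = 1.0×0.6×300×6×242 = 261.4 kN; rupture φR_n = 0.75×0.6×450×6×242 = 294.0 kN; take 261.4 kN (yield).
Tension yield (gross): A_g = 38×6 = 228 mm². φR_n = 0.90 × 300 × 228 = 61.6 kN.
Governing: min(188.6, 261.4, 61.6) = 61.6 kN → gross-section yield.

61.6 kN (gross-section yield governs)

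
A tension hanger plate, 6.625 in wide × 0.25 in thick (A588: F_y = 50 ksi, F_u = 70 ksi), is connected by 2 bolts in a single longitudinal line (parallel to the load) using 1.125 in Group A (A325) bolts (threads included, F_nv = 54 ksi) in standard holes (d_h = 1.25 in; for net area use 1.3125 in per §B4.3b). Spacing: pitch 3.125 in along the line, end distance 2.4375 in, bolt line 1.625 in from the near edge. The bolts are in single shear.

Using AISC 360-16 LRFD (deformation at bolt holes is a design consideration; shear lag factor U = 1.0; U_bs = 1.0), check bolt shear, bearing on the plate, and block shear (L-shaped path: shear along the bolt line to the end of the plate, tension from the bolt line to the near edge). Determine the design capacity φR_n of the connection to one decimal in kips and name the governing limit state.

41.0 kips (block shear governs)

Bolt shear: A_b = π(1.125)²/4 = 0.99402 in². φR_n = 0.75 × 54 × 0.99402 × 2 × 1 = 80.5 kips.
Bearing (0.25 in plate, F_u = 70 ksi): end bolts L_c = 2.4375 − 1.25/2 = 1.8125, R_n = min(1.2×1.8125×0.25×70, 2.4×1.125×0.25×70) = 38.063 kips/bolt; interior L_c = 3.125 − 1.25 = 1.875, R_n = 39.375 kips/bolt. φR_n = 0.75 × (1×38.063 + 1×39.375) = 58.1 kips.
Block shear: shear path 1×[2.4375+1×3.125] = 1×5.5625 in, A_gv = 1.3906, A_nv = 1×(5.5625 − 1.5×1.3125)×0.25 = 0.89844 in²; tension to near edge: (1.625 − 0.5×1.3125)×0.25 = 0.24219 in². R_n = min(0.6×70×0.89844, 0.6×50×1.3906) + 1.0×70×0.24219 = min(37.734, 41.718) + 16.953 = 54.687 kips. φR_n = 0.75 × 54.687 = 41.0 kips.
Governing: min(80.5, 58.1, 41.0) = 41.0 kips → block shear.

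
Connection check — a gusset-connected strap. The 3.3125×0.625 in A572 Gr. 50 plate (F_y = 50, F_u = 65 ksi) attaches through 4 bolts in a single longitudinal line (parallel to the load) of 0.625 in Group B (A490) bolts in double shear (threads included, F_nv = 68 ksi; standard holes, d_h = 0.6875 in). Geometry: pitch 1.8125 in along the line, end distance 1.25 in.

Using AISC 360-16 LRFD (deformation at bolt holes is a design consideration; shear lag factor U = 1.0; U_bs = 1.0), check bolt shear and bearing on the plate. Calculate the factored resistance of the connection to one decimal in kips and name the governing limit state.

Bolt shear: A_b = π(0.625)²/4 = 0.3068 in². φR_n = 0.75 × 68 × 0.3068 × 4 × 2 = 125.2 kips.
Bearing (0.625 in plate, F_u = 65 ksi): end bolts L_c = 1.25 − 0.6875/2 = 0.90625, R_n = min(1.2×0.90625×0.625×65, 2.4×0.625×0.625×65) = 44.18 kips/bolt; interior L_c = 1.8125 − 0.6875 = 1.125, R_n = 54.844 kips/bolt. φR_n = 0.75 × (1×44.18 + 3×54.844) = 156.5 kips.
Governing: min(125.2, 156.5) = 125.2 kips → bolt shear.

125.2 kips (bolt shear governs)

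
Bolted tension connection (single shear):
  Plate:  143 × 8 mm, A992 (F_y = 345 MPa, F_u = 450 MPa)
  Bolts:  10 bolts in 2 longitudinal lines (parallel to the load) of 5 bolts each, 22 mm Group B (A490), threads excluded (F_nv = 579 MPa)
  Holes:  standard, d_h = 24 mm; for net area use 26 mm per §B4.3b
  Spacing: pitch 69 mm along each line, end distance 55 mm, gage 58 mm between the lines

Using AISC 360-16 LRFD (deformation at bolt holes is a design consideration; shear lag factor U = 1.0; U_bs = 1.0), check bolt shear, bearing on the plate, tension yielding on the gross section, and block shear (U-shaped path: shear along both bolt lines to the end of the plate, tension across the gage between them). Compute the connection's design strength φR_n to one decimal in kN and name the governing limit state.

355.2 kN (gross-section yield governs)

Bolt shear: A_b = π(22)²/4 = 380.13 mm². φR_n = 0.75 × 579 × 380.13 × 10 × 1 = 1650.7 kN.
Bearing (8 mm plate, F_u = 450 MPa): end bolts L_c = 55 − 24/2 = 43, R_n = min(1.2×43×8×450, 2.4×22×8×450) = 185.76 kN/bolt; interior L_c = 69 − 24 = 45, R_n = 190.08 kN/bolt. φR_n = 0.75 × (2×185.76 + 8×190.08) = 1419.1 kN.
Tension yield (gross): A_g = 143×8 = 1144 mm². φR_n = 0.90 × 345 × 1144 = 355.2 kN.
Block shear: shear path 2×[55+4×69] = 2×331 mm, A_gv = 5296, A_nv = 2×(331 − 4.5×26)×8 = 3424 mm²; tension across gage: (58 − 1×26)×8 = 256 mm². R_n = min(0.6×450×3424, 0.6×345×5296) + 1.0×450×256 = min(924.48, 1096.3) + 115.2 = 1039.7 kN. φR_n = 0.75 × 1039.7 = 779.8 kN.
Governing: min(1650.7, 1419.1, 355.2, 779.8) = 355.2 kN → gross-section yield.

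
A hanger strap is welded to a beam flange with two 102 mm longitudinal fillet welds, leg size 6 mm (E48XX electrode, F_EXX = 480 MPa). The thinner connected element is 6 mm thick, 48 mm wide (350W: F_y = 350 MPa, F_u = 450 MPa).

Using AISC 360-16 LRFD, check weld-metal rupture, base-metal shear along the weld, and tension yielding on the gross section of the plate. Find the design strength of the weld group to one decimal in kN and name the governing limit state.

Weld metal: throat = 0.707×6 = 4.242 mm, L = 2×102 = 204 mm. φR_n = 0.75 × 0.6 × 480 × 4.242 × 204 = 186.9 kN.
Base metal shear (6 mm plate): yield φR_n = 1.0×0.6×350×6×204 = 257.0 kN; rupture φR_n = 0.75×0.6×450×6×204 = 247.9 kN; take 247.9 kN (rupture).
Tension yield (gross): A_g = 48×6 = 288 mm². φR_n = 0.90 × 350 × 288 = 90.7 kN.
Governing: min(186.9, 247.9, 90.7) = 90.7 kN → gross-section yield.

90.7 kN (gross-section yield governs)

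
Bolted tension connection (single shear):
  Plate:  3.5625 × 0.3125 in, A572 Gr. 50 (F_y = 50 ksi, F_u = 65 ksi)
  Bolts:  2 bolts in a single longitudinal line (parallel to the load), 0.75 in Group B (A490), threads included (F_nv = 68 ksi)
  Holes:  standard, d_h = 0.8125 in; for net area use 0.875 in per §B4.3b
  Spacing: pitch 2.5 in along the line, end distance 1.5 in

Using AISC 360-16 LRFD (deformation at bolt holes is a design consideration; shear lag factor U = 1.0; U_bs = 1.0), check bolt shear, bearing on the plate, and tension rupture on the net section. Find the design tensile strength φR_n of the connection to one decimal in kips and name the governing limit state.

40.9 kips (net-section rupture governs)

Bolt shear: A_b = π(0.75)²/4 = 0.44179 in². φR_n = 0.75 × 68 × 0.44179 × 2 × 1 = 45.1 kips.
Bearing (0.3125 in plate, F_u = 65 ksi): end bolts L_c = 1.5 − 0.8125/2 = 1.09375, R_n = min(1.2×1.09375×0.3125×65, 2.4×0.75×0.3125×65) = 26.66 kips/bolt; interior L_c = 2.5 − 0.8125 = 1.6875, R_n = 36.563 kips/bolt. φR_n = 0.75 × (1×26.66 + 1×36.563) = 47.4 kips.
Tension rupture (net): A_n = (3.5625 − 1×0.875)×0.3125 = 0.83984 in² (U = 1.0, A_e = A_n). φR_n = 0.75 × 65 × 0.83984 = 40.9 kips.
Governing: min(45.1, 47.4, 40.9) = 40.9 kips → net-section rupture.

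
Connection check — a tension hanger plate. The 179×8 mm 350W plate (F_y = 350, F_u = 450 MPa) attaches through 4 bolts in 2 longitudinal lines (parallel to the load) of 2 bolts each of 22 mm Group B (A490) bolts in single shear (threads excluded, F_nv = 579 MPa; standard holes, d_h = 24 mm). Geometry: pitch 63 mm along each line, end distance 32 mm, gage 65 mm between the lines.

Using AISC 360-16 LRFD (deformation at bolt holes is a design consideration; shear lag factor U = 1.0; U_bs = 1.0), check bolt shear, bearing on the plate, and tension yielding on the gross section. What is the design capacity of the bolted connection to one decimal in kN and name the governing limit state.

Bolt shear: A_b = π(22)²/4 = 380.13 mm². φR_n = 0.75 × 579 × 380.13 × 4 × 1 = 660.3 kN.
Bearing (8 mm plate, F_u = 450 MPa): end bolts L_c = 32 − 24/2 = 20, R_n = min(1.2×20×8×450, 2.4×22×8×450) = 86.4 kN/bolt; interior L_c = 63 − 24 = 39, R_n = 168.48 kN/bolt. φR_n = 0.75 × (2×86.4 + 2×168.48) = 382.3 kN.
Tension yield (gross): A_g = 179×8 = 1432 mm². φR_n = 0.90 × 350 × 1432 = 451.1 kN.
Governing: min(660.3, 382.3, 451.1) = 382.3 kN → bearing.

382.3 kN (bearing governs)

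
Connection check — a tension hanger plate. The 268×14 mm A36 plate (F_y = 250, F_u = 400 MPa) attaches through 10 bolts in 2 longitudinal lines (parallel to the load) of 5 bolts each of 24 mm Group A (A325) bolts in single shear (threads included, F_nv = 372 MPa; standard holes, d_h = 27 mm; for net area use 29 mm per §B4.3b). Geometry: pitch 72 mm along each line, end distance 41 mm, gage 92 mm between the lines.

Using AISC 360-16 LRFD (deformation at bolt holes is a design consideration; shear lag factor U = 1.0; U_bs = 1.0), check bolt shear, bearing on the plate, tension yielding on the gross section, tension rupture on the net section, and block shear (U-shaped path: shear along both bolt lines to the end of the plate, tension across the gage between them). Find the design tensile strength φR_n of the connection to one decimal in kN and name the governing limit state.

Bolt shear: A_b = π(24)²/4 = 452.39 mm². φR_n = 0.75 × 372 × 452.39 × 10 × 1 = 1262.2 kN.
Bearing (14 mm plate, F_u = 400 MPa): end bolts L_c = 41 − 27/2 = 27.5, R_n = min(1.2×27.5×14×400, 2.4×24×14×400) = 184.8 kN/bolt; interior L_c = 72 − 27 = 45, R_n = 302.4 kN/bolt. φR_n = 0.75 × (2×184.8 + 8×302.4) = 2091.6 kN.
Tension yield (gross): A_g = 268×14 = 3752 mm². φR_n = 0.90 × 250 × 3752 = 844.2 kN.
Tension rupture (net): A_n = (268 − 2×29)×14 = 2940 mm² (U = 1.0, A_e = A_n). φR_n = 0.75 × 400 × 2940 = 882.0 kN.
Block shear: shear path 2×[41+4×72] = 2×329 mm, A_gv = 9212, A_nv = 2×(329 − 4.5×29)×14 = 5558 mm²; tension across gage: (92 − 1×29)×14 = 882 mm². R_n = min(0.6×400×5558, 0.6×250×9212) + 1.0×400×882 = min(1333.9, 1381.8) + 352.8 = 1686.7 kN. φR_n = 0.75 × 1686.7 = 1265.0 kN.
Governing: min(1262.2, 2091.6, 844.2, 882.0, 1265.0) = 844.2 kN → gross-section yield.

844.2 kN (gross-section yield governs)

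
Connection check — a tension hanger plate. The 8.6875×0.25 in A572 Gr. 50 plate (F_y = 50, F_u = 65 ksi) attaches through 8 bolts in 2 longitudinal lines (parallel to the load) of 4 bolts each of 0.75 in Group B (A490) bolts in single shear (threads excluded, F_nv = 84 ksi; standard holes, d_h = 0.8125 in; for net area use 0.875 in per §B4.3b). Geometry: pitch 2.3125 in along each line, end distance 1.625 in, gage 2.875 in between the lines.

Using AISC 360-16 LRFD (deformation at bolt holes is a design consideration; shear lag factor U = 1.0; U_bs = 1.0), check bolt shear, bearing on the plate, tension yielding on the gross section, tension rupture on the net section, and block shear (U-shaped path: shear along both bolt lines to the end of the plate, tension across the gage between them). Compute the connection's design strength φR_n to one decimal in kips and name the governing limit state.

Bolt shear: A_b = π(0.75)²/4 = 0.44179 in². φR_n = 0.75 × 84 × 0.44179 × 8 × 1 = 222.7 kips.
Bearing (0.25 in plate, F_u = 65 ksi): end bolts L_c = 1.625 − 0.8125/2 = 1.21875, R_n = min(1.2×1.21875×0.25×65, 2.4×0.75×0.25×65) = 23.766 kips/bolt; interior L_c = 2.3125 − 0.8125 = 1.5, R_n = 29.25 kips/bolt. φR_n = 0.75 × (2×23.766 + 6×29.25) = 167.3 kips.
Tension yield (gross): A_g = 8.6875×0.25 = 2.1719 in². φR_n = 0.90 × 50 × 2.1719 = 97.7 kips.
Tension rupture (net): A_n = (8.6875 − 2×0.875)×0.25 = 1.7344 in² (U = 1.0, A_e = A_n). φR_n = 0.75 × 65 × 1.7344 = 84.6 kips.
Block shear: shear path 2×[1.625+3×2.3125] = 2×8.5625 in, A_gv = 4.2813, A_nv = 2×(8.5625 − 3.5×0.875)×0.25 = 2.75 in²; tension across gage: (2.875 − 1×0.875)×0.25 = 0.5 in². R_n = min(0.6×65×2.75, 0.6×50×4.2813) + 1.0×65×0.5 = min(107.25, 128.44) + 32.5 = 139.75 kips. φR_n = 0.75 × 139.75 = 104.8 kips.
Governing: min(222.7, 167.3, 97.7, 84.6, 104.8) = 84.6 kips → net-section rupture.

84.6 kips (net-section rupture governs)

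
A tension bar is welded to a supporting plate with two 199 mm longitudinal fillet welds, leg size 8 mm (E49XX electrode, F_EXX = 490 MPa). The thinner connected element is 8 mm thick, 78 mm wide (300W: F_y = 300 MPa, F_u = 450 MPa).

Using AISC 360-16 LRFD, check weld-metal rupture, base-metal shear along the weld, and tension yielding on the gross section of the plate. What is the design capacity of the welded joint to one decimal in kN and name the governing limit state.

168.5 kN (gross-section yield governs)

Weld metal: throat = 0.707×8 = 5.656 mm, L = 2×199 = 398 mm. φR_n = 0.75 × 0.6 × 490 × 5.656 × 398 = 496.4 kN.
Base metal shear (8 mm plate): yield φR_n = 1.0×0.6×300×8×398 = 573.1 kN; rupture φR_n = 0.75×0.6×450×8×398 = 644.8 kN; take 573.1 kN (yield).
Tension yield (gross): A_g = 78×8 = 624 mm². φR_n = 0.90 × 300 × 624 = 168.5 kN.
Governing: min(496.4, 573.1, 168.5) = 168.5 kN → gross-section yield.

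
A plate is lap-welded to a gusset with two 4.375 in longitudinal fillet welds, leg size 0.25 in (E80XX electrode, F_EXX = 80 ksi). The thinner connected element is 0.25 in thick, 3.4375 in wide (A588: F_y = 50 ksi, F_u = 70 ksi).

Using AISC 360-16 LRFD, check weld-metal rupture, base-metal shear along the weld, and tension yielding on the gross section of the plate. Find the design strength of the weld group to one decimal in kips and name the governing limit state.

38.7 kips (gross-section yield governs)

Weld metal: throat = 0.707×0.25 = 0.17675 in, L = 2×4.375 = 8.75 in. φR_n = 0.75 × 0.6 × 80 × 0.17675 × 8.75 = 55.7 kips.
Base metal shear (0.25 in plate): yield φR_n = 1.0×0.6×50×0.25×8.75 = 65.6 kips; rupture φR_n = 0.75×0.6×70×0.25×8.75 = 68.9 kips; take 65.6 kips (yield).
Tension yield (gross): A_g = 3.4375×0.25 = 0.85938 in². φR_n = 0.90 × 50 × 0.85938 = 38.7 kips.
Governing: min(55.7, 65.6, 38.7) = 38.7 kips → gross-section yield.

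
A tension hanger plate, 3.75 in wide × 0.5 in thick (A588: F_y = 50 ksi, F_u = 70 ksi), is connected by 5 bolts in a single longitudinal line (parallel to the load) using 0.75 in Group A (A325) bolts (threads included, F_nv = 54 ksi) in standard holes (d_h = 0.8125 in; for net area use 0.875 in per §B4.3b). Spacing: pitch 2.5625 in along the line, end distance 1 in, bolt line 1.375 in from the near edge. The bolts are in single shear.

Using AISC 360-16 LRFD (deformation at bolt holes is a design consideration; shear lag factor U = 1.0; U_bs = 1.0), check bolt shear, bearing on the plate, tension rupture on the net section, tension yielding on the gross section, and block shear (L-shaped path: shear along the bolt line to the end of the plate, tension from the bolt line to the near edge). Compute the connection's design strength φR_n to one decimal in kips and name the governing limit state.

75.5 kips (net-section rupture governs)

Bolt shear: A_b = π(0.75)²/4 = 0.44179 in². φR_n = 0.75 × 54 × 0.44179 × 5 × 1 = 89.5 kips.
Bearing (0.5 in plate, F_u = 70 ksi): end bolts L_c = 1 − 0.8125/2 = 0.59375, R_n = min(1.2×0.59375×0.5×70, 2.4×0.75×0.5×70) = 24.938 kips/bolt; interior L_c = 2.5625 − 0.8125 = 1.75, R_n = 63 kips/bolt. φR_n = 0.75 × (1×24.938 + 4×63) = 207.7 kips.
Tension rupture (net): A_n = (3.75 − 1×0.875)×0.5 = 1.4375 in² (U = 1.0, A_e = A_n). φR_n = 0.75 × 70 × 1.4375 = 75.5 kips.
Tension yield (gross): A_g = 3.75×0.5 = 1.875 in². φR_n = 0.90 × 50 × 1.875 = 84.4 kips.
Block shear: shear path 1×[1+4×2.5625] = 1×11.25 in, A_gv = 5.625, A_nv = 1×(11.25 − 4.5×0.875)×0.5 = 3.6563 in²; tension to near edge: (1.375 − 0.5×0.875)×0.5 = 0.46875 in². R_n = min(0.6×70×3.6563, 0.6×50×5.625) + 1.0×70×0.46875 = min(153.56, 168.75) + 32.813 = 186.37 kips. φR_n = 0.75 × 186.37 = 139.8 kips.
Governing: min(89.5, 207.7, 75.5, 84.4, 139.8) = 75.5 kips → net-section rupture.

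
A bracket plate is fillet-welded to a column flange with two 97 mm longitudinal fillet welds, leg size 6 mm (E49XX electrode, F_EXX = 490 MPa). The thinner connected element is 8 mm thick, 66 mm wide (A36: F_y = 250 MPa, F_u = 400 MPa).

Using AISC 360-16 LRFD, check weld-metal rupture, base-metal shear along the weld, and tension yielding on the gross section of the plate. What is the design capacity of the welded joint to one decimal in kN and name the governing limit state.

Weld metal: throat = 0.707×6 = 4.242 mm, L = 2×97 = 194 mm. φR_n = 0.75 × 0.6 × 490 × 4.242 × 194 = 181.5 kN.
Base metal shear (8 mm plate): yield φR_n = 1.0×0.6×250×8×194 = 232.8 kN; rupture φR_n = 0.75×0.6×400×8×194 = 279.4 kN; take 232.8 kN (yield).
Tension yield (gross): A_g = 66×8 = 528 mm². φR_n = 0.90 × 250 × 528 = 118.8 kN.
Governing: min(181.5, 232.8, 118.8) = 118.8 kN → gross-section yield.

118.8 kN (gross-section yield governs)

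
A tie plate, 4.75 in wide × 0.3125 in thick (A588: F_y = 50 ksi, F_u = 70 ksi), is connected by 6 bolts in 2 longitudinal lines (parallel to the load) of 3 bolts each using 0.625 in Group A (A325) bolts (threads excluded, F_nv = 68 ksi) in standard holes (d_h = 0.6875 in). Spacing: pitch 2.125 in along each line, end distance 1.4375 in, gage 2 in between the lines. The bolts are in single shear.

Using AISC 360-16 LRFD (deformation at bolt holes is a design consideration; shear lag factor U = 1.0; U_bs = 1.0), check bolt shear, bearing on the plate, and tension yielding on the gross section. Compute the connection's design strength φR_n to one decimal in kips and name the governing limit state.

Bolt shear: A_b = π(0.625)²/4 = 0.3068 in². φR_n = 0.75 × 68 × 0.3068 × 6 × 1 = 93.9 kips.
Bearing (0.3125 in plate, F_u = 70 ksi): end bolts L_c = 1.4375 − 0.6875/2 = 1.09375, R_n = min(1.2×1.09375×0.3125×70, 2.4×0.625×0.3125×70) = 28.711 kips/bolt; interior L_c = 2.125 − 0.6875 = 1.4375, R_n = 32.813 kips/bolt. φR_n = 0.75 × (2×28.711 + 4×32.813) = 141.5 kips.
Tension yield (gross): A_g = 4.75×0.3125 = 1.4844 in². φR_n = 0.90 × 50 × 1.4844 = 66.8 kips.
Governing: min(93.9, 141.5, 66.8) = 66.8 kips → gross-section yield.

66.8 kips (gross-section yield governs)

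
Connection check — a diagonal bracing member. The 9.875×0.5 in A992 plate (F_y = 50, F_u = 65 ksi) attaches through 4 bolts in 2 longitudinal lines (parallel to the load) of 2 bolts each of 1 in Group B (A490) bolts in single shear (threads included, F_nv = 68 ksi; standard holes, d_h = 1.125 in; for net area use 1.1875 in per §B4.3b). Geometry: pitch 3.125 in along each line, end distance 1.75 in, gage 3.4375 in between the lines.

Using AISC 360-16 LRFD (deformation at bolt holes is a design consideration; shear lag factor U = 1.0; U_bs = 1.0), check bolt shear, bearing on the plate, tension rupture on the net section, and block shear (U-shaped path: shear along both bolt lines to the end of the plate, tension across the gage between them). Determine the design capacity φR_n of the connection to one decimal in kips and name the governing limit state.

145.3 kips (block shear governs)

Bolt shear: A_b = π(1)²/4 = 0.7854 in². φR_n = 0.75 × 68 × 0.7854 × 4 × 1 = 160.2 kips.
Bearing (0.5 in plate, F_u = 65 ksi): end bolts L_c = 1.75 − 1.125/2 = 1.1875, R_n = min(1.2×1.1875×0.5×65, 2.4×1×0.5×65) = 46.313 kips/bolt; interior L_c = 3.125 − 1.125 = 2, R_n = 78 kips/bolt. φR_n = 0.75 × (2×46.313 + 2×78) = 186.5 kips.
Tension rupture (net): A_n = (9.875 − 2×1.1875)×0.5 = 3.75 in² (U = 1.0, A_e = A_n). φR_n = 0.75 × 65 × 3.75 = 182.8 kips.
Block shear: shear path 2×[1.75+1×3.125] = 2×4.875 in, A_gv = 4.875, A_nv = 2×(4.875 − 1.5×1.1875)×0.5 = 3.0938 in²; tension across gage: (3.4375 − 1×1.1875)×0.5 = 1.125 in². R_n = min(0.6×65×3.0938, 0.6×50×4.875) + 1.0×65×1.125 = min(120.66, 146.25) + 73.125 = 193.79 kips. φR_n = 0.75 × 193.79 = 145.3 kips.
Governing: min(160.2, 186.5, 182.8, 145.3) = 145.3 kips → block shear.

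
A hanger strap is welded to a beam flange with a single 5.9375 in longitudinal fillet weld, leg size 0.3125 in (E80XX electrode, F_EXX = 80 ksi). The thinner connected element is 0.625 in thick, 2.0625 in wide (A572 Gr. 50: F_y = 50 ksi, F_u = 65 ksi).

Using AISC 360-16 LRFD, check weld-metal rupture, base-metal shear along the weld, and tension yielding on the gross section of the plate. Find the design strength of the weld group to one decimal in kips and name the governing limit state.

47.2 kips (weld metal governs)

Weld metal: throat = 0.707×0.3125 = 0.22094 in, L = 5.9375 in. φR_n = 0.75 × 0.6 × 80 × 0.22094 × 5.9375 = 47.2 kips.
Base metal shear (0.625 in plate): yield φR_n = 1.0×0.6×50×0.625×5.9375 = 111.3 kips; rupture φR_n = 0.75×0.6×65×0.625×5.9375 = 108.5 kips; take 108.5 kips (rupture).
Tension yield (gross): A_g = 2.0625×0.625 = 1.2891 in². φR_n = 0.90 × 50 × 1.2891 = 58.0 kips.
Governing: min(47.2, 108.5, 58.0) = 47.2 kips → weld metal.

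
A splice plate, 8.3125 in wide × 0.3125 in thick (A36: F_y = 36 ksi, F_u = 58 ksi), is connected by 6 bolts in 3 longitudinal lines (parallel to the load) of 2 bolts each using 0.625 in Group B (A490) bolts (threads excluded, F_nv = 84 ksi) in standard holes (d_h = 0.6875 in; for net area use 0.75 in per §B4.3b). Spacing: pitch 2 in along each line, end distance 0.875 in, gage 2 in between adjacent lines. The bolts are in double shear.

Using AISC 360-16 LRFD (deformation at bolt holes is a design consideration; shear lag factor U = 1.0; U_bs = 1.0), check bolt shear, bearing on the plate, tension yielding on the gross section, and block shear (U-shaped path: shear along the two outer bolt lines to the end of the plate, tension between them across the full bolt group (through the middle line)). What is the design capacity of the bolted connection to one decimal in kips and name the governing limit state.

62.5 kips (block shear governs)

Bolt shear: A_b = π(0.625)²/4 = 0.3068 in². φR_n = 0.75 × 84 × 0.3068 × 6 × 2 = 231.9 kips.
Bearing (0.3125 in plate, F_u = 58 ksi): end bolts L_c = 0.875 − 0.6875/2 = 0.53125, R_n = min(1.2×0.53125×0.3125×58, 2.4×0.625×0.3125×58) = 11.555 kips/bolt; interior L_c = 2 − 0.6875 = 1.3125, R_n = 27.188 kips/bolt. φR_n = 0.75 × (3×11.555 + 3×27.188) = 87.2 kips.
Tension yield (gross): A_g = 8.3125×0.3125 = 2.5977 in². φR_n = 0.90 × 36 × 2.5977 = 84.2 kips.
Block shear: shear path 2×[0.875+1×2] = 2×2.875 in, A_gv = 1.7969, A_nv = 2×(2.875 − 1.5×0.75)×0.3125 = 1.0938 in²; tension across gage: (4 − 2×0.75)×0.3125 = 0.78125 in². R_n = min(0.6×58×1.0938, 0.6×36×1.7969) + 1.0×58×0.78125 = min(38.064, 38.813) + 45.313 = 83.377 kips. φR_n = 0.75 × 83.377 = 62.5 kips.
Governing: min(231.9, 87.2, 84.2, 62.5) = 62.5 kips → block shear.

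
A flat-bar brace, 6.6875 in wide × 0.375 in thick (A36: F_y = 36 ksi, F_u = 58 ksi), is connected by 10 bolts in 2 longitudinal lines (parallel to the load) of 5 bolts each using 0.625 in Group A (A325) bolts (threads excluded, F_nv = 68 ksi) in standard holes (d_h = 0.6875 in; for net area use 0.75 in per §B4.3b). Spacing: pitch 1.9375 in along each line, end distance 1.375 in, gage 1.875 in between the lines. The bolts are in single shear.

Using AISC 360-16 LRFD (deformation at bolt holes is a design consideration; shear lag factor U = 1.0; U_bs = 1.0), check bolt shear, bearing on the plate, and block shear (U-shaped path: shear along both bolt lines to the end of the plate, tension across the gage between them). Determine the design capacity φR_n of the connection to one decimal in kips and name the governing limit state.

129.2 kips (block shear governs)

Bolt shear: A_b = π(0.625)²/4 = 0.3068 in². φR_n = 0.75 × 68 × 0.3068 × 10 × 1 = 156.5 kips.
Bearing (0.375 in plate, F_u = 58 ksi): end bolts L_c = 1.375 − 0.6875/2 = 1.03125, R_n = min(1.2×1.03125×0.375×58, 2.4×0.625×0.375×58) = 26.916 kips/bolt; interior L_c = 1.9375 − 0.6875 = 1.25, R_n = 32.625 kips/bolt. φR_n = 0.75 × (2×26.916 + 8×32.625) = 236.1 kips.
Block shear: shear path 2×[1.375+4×1.9375] = 2×9.125 in, A_gv = 6.8438, A_nv = 2×(9.125 − 4.5×0.75)×0.375 = 4.3125 in²; tension across gage: (1.875 − 1×0.75)×0.375 = 0.42188 in². R_n = min(0.6×58×4.3125, 0.6×36×6.8438) + 1.0×58×0.42188 = min(150.08, 147.83) + 24.469 = 172.3 kips. φR_n = 0.75 × 172.3 = 129.2 kips.
Governing: min(156.5, 236.1, 129.2) = 129.2 kips → block shear.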